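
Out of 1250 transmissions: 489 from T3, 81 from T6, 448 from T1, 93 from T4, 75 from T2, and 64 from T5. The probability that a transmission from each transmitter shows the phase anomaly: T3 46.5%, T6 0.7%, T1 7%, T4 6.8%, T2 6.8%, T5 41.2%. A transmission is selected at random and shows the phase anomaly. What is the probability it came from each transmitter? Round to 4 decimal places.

Unnormalized posteriors (prior × likelihood):
  T3: 0.3912 × 0.465 = 0.181908
  T6: 0.0648 × 0.007 = 0.0004536
  T1: 0.3584 × 0.07 = 0.025088
  T4: 0.0744 × 0.068 = 0.0050592
  T2: 0.06 × 0.068 = 0.00408
  T5: 0.0512 × 0.412 = 0.0210944
Sum = 0.2376832.
P(T3 | anomaly) = 0.181908/0.2376832 ≈ 0.7653
P(T6 | anomaly) = 0.0004536/0.2376832 ≈ 0.0019
P(T1 | anomaly) = 0.025088/0.2376832 ≈ 0.1056
P(T4 | anomaly) = 0.0050592/0.2376832 ≈ 0.0213
P(T2 | anomaly) = 0.00408/0.2376832 ≈ 0.0172
P(T5 | anomaly) = 0.0210944/0.2376832 ≈ 0.0888

T3 0.7653, T6 0.0019, T1 0.1056, T4 0.0213, T2 0.0172, T5 0.0888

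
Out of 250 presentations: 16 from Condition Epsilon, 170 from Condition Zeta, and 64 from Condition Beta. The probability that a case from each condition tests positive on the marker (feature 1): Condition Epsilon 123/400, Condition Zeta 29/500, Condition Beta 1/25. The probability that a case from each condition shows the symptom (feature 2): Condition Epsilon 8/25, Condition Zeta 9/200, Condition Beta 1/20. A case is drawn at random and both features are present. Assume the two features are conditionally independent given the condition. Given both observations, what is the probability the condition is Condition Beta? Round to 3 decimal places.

0.060

Unnormalized posteriors (prior × likelihood):
  Condition Epsilon: 0.064 × 0.3075 × 0.32 = 0.0062976
  Condition Zeta: 0.68 × 0.058 × 0.045 = 0.0017748
  Condition Beta: 0.256 × 0.04 × 0.05 = 0.000512
Sum = 0.0085844.
P(Condition Beta | evidence) = 0.000512 / 0.0085844 ≈ 0.060.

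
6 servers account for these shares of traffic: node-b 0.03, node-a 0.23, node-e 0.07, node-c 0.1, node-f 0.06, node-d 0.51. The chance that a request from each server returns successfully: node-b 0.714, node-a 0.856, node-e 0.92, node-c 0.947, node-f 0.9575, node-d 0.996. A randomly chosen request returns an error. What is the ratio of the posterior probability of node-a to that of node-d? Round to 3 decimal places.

16.235

Taking complements, P(error | each) = node-b 0.286, node-a 0.144, node-e 0.08, node-c 0.053, node-f 0.0425, node-d 0.004.
Compute prior × likelihood for every hypothesis:
  node-b: 0.03 × 0.286 = 0.00858
  node-a: 0.23 × 0.144 = 0.03312
  node-e: 0.07 × 0.08 = 0.0056
  node-c: 0.1 × 0.053 = 0.0053
  node-f: 0.06 × 0.0425 = 0.00255
  node-d: 0.51 × 0.004 = 0.00204
Total = 0.05719.
The ratio is 0.03312 / 0.00204 (the normalizer cancels) = 16.235.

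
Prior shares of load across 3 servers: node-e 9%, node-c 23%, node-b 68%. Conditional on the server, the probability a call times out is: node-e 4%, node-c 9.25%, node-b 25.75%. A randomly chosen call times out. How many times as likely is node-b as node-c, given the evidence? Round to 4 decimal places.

8.2303

Compute prior × likelihood for every hypothesis:
  node-e: 0.09 × 0.04 = 0.0036
  node-c: 0.23 × 0.0925 = 0.021275
  node-b: 0.68 × 0.2575 = 0.1751
Total = 0.199975.
The ratio is 0.1751 / 0.021275 (the normalizer cancels) = 8.2303.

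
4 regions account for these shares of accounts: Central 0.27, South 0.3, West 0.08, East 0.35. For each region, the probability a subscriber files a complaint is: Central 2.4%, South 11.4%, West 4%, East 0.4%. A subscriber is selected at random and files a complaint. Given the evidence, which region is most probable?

Unnormalized posteriors (prior × likelihood):
  Central: 0.27 × 0.024 = 0.00648
  South: 0.3 × 0.114 = 0.0342
  West: 0.08 × 0.04 = 0.0032
  East: 0.35 × 0.004 = 0.0014
Total = 0.04528.
Largest term belongs to South, so South is most probable.

South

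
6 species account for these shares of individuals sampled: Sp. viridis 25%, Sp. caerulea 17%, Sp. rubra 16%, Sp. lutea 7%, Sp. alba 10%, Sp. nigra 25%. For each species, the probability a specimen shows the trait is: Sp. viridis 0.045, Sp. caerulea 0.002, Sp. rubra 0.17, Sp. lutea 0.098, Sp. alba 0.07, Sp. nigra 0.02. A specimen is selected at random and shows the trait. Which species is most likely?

Sp. rubra

By Bayes' rule, posterior ∝ prior × likelihood:
  Sp. viridis: 0.25 × 0.045 = 0.01125
  Sp. caerulea: 0.17 × 0.002 = 0.00034
  Sp. rubra: 0.16 × 0.17 = 0.0272
  Sp. lutea: 0.07 × 0.098 = 0.00686
  Sp. alba: 0.1 × 0.07 = 0.007
  Sp. nigra: 0.25 × 0.02 = 0.005
Total = 0.05765.
Largest term belongs to Sp. rubra, so Sp. rubra is most probable.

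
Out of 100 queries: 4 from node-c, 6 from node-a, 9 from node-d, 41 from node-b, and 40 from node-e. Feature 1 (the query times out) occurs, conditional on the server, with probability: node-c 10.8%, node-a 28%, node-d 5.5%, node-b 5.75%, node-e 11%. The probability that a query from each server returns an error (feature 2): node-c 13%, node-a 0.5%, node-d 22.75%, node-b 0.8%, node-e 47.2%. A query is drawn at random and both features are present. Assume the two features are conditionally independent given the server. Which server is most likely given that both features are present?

node-e

Prior × likelihood for each hypothesis:
  node-c: 0.04 × 0.108 × 0.13 = 0.0005616
  node-a: 0.06 × 0.28 × 0.005 = 0.000084
  node-d: 0.09 × 0.055 × 0.2275 = 0.001126125
  node-b: 0.41 × 0.0575 × 0.008 = 0.0001886
  node-e: 0.4 × 0.11 × 0.472 = 0.020768
Normalizing constant = 0.022728325.
Largest term belongs to node-e, so node-e is most probable.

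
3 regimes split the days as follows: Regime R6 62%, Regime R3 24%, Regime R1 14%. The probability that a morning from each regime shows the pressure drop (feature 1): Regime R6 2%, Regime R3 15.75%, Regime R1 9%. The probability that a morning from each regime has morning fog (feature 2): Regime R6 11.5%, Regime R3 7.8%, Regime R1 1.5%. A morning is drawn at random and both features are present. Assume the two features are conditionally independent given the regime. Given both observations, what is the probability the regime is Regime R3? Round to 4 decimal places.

Unnormalized posteriors (prior × likelihood):
  Regime R6: 0.62 × 0.02 × 0.115 = 0.001426
  Regime R3: 0.24 × 0.1575 × 0.078 = 0.0029484
  Regime R1: 0.14 × 0.09 × 0.015 = 0.000189
Total = 0.0045634.
P(Regime R3 | evidence) = 0.0029484 / 0.0045634 ≈ 0.6461.

0.6461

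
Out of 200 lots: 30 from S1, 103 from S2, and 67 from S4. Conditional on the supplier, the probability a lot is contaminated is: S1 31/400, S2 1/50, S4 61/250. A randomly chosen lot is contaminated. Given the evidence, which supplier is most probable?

Unnormalized posteriors (prior × likelihood):
  S1: 0.15 × 0.0775 = 0.011625
  S2: 0.515 × 0.02 = 0.0103
  S4: 0.335 × 0.244 = 0.08174
Total = 0.103665.
Largest term belongs to S4, so S4 is most probable.

S4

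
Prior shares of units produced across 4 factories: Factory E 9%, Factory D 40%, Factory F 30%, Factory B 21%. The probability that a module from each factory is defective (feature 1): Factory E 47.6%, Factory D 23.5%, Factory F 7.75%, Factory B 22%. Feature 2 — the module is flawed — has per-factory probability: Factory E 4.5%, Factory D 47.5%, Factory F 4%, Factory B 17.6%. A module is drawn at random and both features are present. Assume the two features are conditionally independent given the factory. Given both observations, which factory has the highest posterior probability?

Factory D

By Bayes' rule, posterior ∝ prior × likelihood:
  Factory E: 0.09 × 0.476 × 0.045 = 0.0019278
  Factory D: 0.4 × 0.235 × 0.475 = 0.04465
  Factory F: 0.3 × 0.0775 × 0.04 = 0.00093
  Factory B: 0.21 × 0.22 × 0.176 = 0.0081312
Sum = 0.055639.
Largest term belongs to Factory D, so Factory D is most probable.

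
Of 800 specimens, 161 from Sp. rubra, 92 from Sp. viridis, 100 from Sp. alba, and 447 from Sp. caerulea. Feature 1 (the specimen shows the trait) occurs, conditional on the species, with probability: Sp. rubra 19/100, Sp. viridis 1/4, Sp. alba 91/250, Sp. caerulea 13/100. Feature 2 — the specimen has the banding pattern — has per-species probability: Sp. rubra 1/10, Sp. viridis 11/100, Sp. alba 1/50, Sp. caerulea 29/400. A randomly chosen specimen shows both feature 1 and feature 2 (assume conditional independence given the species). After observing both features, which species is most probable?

By Bayes' rule, posterior ∝ prior × likelihood:
  Sp. rubra: 0.20125 × 0.19 × 0.1 = 0.00382375
  Sp. viridis: 0.115 × 0.25 × 0.11 = 0.0031625
  Sp. alba: 0.125 × 0.364 × 0.02 = 0.00091
  Sp. caerulea: 0.55875 × 0.13 × 0.0725 = 0.00526621875
Sum = 0.01316246875.
Largest term belongs to Sp. caerulea, so Sp. caerulea is most probable.

Sp. caerulea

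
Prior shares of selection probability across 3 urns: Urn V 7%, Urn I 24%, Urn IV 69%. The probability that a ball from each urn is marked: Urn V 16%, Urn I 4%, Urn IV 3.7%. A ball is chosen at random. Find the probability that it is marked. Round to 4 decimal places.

0.0463

By Bayes' rule, posterior ∝ prior × likelihood:
  Urn V: 0.07 × 0.16 = 0.0112
  Urn I: 0.24 × 0.04 = 0.0096
  Urn IV: 0.69 × 0.037 = 0.02553
P(marked) = 0.0112 + 0.0096 + 0.02553 = 0.04633 → 0.0463.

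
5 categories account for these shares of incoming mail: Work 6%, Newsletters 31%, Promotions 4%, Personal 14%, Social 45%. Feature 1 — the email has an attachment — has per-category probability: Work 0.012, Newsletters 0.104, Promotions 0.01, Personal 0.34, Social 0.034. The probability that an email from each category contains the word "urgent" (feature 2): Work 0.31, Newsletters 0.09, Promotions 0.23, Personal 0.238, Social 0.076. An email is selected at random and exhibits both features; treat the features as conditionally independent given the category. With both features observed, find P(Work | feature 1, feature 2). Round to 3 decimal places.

Unnormalized posteriors (prior × likelihood):
  Work: 0.06 × 0.012 × 0.31 = 0.0002232
  Newsletters: 0.31 × 0.104 × 0.09 = 0.0029016
  Promotions: 0.04 × 0.01 × 0.23 = 0.000092
  Personal: 0.14 × 0.34 × 0.238 = 0.0113288
  Social: 0.45 × 0.034 × 0.076 = 0.0011628
Normalizing constant = 0.0157084.
P(Work | evidence) = 0.0002232 / 0.0157084 ≈ 0.014.

0.014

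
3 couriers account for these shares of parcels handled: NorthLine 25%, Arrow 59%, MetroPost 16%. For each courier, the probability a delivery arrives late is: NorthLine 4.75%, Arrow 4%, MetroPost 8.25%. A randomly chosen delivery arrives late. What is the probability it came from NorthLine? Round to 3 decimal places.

Prior × likelihood for each hypothesis:
  NorthLine: 0.25 × 0.0475 = 0.011875
  Arrow: 0.59 × 0.04 = 0.0236
  MetroPost: 0.16 × 0.0825 = 0.0132
Total = 0.048675.
P(NorthLine | evidence) = 0.011875 / 0.048675 ≈ 0.244.

0.244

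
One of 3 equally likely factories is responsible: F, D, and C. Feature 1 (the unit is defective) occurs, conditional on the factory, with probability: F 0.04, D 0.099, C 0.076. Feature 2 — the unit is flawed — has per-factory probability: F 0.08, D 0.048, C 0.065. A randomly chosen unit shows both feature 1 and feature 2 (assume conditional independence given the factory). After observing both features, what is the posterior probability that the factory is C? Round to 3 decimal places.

0.383

With a uniform prior (1/3 each), posterior ∝ likelihood:
  F: 0.04 × 0.08 = 0.0032
  D: 0.099 × 0.048 = 0.004752
  C: 0.076 × 0.065 = 0.00494
Normalizing constant = 0.012892.
P(C | evidence) = 0.00494 / 0.012892 ≈ 0.383.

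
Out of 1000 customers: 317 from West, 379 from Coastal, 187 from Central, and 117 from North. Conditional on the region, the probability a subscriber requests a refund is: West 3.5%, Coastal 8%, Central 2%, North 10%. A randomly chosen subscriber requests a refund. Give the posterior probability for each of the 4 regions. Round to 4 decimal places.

West 0.1951, Coastal 0.5333, Central 0.0658, North 0.2058

By Bayes' rule, posterior ∝ prior × likelihood:
  West: 0.317 × 0.035 = 0.011095
  Coastal: 0.379 × 0.08 = 0.03032
  Central: 0.187 × 0.02 = 0.00374
  North: 0.117 × 0.1 = 0.0117
Sum = 0.056855.
P(West | refund) = 0.011095/0.056855 ≈ 0.1951
P(Coastal | refund) = 0.03032/0.056855 ≈ 0.5333
P(Central | refund) = 0.00374/0.056855 ≈ 0.0658
P(North | refund) = 0.0117/0.056855 ≈ 0.2058
(Check: 0.1951+0.5333+0.0658+0.2058 = 1.0000.)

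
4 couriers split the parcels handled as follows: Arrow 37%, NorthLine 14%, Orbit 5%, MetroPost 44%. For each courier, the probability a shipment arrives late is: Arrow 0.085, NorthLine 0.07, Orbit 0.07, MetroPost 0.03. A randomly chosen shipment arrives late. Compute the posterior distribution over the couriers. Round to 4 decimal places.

By Bayes' rule, posterior ∝ prior × likelihood:
  Arrow: 0.37 × 0.085 = 0.03145
  NorthLine: 0.14 × 0.07 = 0.0098
  Orbit: 0.05 × 0.07 = 0.0035
  MetroPost: 0.44 × 0.03 = 0.0132
Sum = 0.05795.
P(Arrow | late) = 0.03145/0.05795 ≈ 0.5427
P(NorthLine | late) = 0.0098/0.05795 ≈ 0.1691
P(Orbit | late) = 0.0035/0.05795 ≈ 0.0604
P(MetroPost | late) = 0.0132/0.05795 ≈ 0.2278
(Check: 0.5427+0.1691+0.0604+0.2278 = 1.0000.)

Arrow 0.5427, NorthLine 0.1691, Orbit 0.0604, MetroPost 0.2278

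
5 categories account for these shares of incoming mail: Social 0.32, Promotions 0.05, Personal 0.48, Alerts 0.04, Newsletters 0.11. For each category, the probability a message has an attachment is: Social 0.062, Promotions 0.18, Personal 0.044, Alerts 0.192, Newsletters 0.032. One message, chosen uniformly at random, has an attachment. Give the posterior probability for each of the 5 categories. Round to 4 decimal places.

Prior × likelihood for each hypothesis:
  Social: 0.32 × 0.062 = 0.01984
  Promotions: 0.05 × 0.18 = 0.009
  Personal: 0.48 × 0.044 = 0.02112
  Alerts: 0.04 × 0.192 = 0.00768
  Newsletters: 0.11 × 0.032 = 0.00352
Total = 0.06116.
P(Social | attachment) = 0.01984/0.06116 ≈ 0.3244
P(Promotions | attachment) = 0.009/0.06116 ≈ 0.1472
P(Personal | attachment) = 0.02112/0.06116 ≈ 0.3453
P(Alerts | attachment) = 0.00768/0.06116 ≈ 0.1256
P(Newsletters | attachment) = 0.00352/0.06116 ≈ 0.0576
(Check: 0.3244+0.1472+0.3453+0.1256+0.0576 = 1.0001.)

Social 0.3244, Promotions 0.1472, Personal 0.3453, Alerts 0.1256, Newsletters 0.0576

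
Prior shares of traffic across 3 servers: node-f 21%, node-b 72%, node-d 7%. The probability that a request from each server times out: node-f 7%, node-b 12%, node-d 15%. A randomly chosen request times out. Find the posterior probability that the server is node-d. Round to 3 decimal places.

Compute prior × likelihood for every hypothesis:
  node-f: 0.21 × 0.07 = 0.0147
  node-b: 0.72 × 0.12 = 0.0864
  node-d: 0.07 × 0.15 = 0.0105
Normalizing constant = 0.1116.
P(node-d | evidence) = 0.0105 / 0.1116 ≈ 0.094.

0.094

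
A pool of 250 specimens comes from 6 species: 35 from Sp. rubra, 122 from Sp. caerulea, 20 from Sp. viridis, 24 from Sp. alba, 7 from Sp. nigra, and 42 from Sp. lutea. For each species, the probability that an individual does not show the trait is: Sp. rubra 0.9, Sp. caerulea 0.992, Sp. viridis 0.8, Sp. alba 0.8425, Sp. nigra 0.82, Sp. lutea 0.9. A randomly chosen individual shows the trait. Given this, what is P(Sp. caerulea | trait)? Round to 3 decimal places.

Taking complements, P(trait | each) = Sp. rubra 0.1, Sp. caerulea 0.008, Sp. viridis 0.2, Sp. alba 0.1575, Sp. nigra 0.18, Sp. lutea 0.1.
Prior × likelihood for each hypothesis:
  Sp. rubra: 0.14 × 0.1 = 0.014
  Sp. caerulea: 0.488 × 0.008 = 0.003904
  Sp. viridis: 0.08 × 0.2 = 0.016
  Sp. alba: 0.096 × 0.1575 = 0.01512
  Sp. nigra: 0.028 × 0.18 = 0.00504
  Sp. lutea: 0.168 × 0.1 = 0.0168
Total = 0.070864.
P(Sp. caerulea | evidence) = 0.003904 / 0.070864 ≈ 0.055.

0.055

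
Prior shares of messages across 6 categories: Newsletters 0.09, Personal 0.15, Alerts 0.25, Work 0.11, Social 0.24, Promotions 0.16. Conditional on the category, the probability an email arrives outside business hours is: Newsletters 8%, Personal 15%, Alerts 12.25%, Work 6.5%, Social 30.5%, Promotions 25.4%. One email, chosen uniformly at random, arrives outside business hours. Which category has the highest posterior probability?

By Bayes' rule, posterior ∝ prior × likelihood:
  Newsletters: 0.09 × 0.08 = 0.0072
  Personal: 0.15 × 0.15 = 0.0225
  Alerts: 0.25 × 0.1225 = 0.030625
  Work: 0.11 × 0.065 = 0.00715
  Social: 0.24 × 0.305 = 0.0732
  Promotions: 0.16 × 0.254 = 0.04064
Total = 0.181315.
Largest term belongs to Social, so Social is most probable.

Social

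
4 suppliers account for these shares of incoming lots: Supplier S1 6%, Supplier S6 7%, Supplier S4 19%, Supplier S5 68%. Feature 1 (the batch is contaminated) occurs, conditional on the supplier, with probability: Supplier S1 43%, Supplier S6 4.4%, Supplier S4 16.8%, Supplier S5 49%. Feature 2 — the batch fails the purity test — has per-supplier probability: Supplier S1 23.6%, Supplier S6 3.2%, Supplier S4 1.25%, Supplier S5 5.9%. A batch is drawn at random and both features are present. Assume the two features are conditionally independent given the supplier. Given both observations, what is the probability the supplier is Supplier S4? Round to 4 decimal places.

0.0152

By Bayes' rule, posterior ∝ prior × likelihood:
  Supplier S1: 0.06 × 0.43 × 0.236 = 0.0060888
  Supplier S6: 0.07 × 0.044 × 0.032 = 0.00009856
  Supplier S4: 0.19 × 0.168 × 0.0125 = 0.000399
  Supplier S5: 0.68 × 0.49 × 0.059 = 0.0196588
Total = 0.02624516.
P(Supplier S4 | evidence) = 0.000399 / 0.02624516 ≈ 0.0152.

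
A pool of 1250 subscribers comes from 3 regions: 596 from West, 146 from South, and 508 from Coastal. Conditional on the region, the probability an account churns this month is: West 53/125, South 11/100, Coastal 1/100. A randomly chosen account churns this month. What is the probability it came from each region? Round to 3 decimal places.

By Bayes' rule, posterior ∝ prior × likelihood:
  West: 0.4768 × 0.424 = 0.2021632
  South: 0.1168 × 0.11 = 0.012848
  Coastal: 0.4064 × 0.01 = 0.004064
Sum = 0.2190752.
P(West | churn) = 0.2021632/0.2190752 ≈ 0.923
P(South | churn) = 0.012848/0.2190752 ≈ 0.059
P(Coastal | churn) = 0.004064/0.2190752 ≈ 0.019
(Check: 0.923+0.059+0.019 = 1.001.)

West 0.923, South 0.059, Coastal 0.019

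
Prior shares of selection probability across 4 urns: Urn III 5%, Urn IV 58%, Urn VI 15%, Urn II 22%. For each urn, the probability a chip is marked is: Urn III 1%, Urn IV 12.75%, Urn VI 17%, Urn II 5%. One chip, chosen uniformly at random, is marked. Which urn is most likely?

Compute prior × likelihood for every hypothesis:
  Urn III: 0.05 × 0.01 = 0.0005
  Urn IV: 0.58 × 0.1275 = 0.07395
  Urn VI: 0.15 × 0.17 = 0.0255
  Urn II: 0.22 × 0.05 = 0.011
Total = 0.11095.
Largest term belongs to Urn IV, so Urn IV is most probable.

Urn IV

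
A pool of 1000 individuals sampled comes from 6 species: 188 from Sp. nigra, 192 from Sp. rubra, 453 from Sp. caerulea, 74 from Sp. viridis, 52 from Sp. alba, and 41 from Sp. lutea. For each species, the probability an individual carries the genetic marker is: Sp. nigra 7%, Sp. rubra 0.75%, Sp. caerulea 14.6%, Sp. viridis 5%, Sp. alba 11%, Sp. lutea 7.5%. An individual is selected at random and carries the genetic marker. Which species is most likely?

Compute prior × likelihood for every hypothesis:
  Sp. nigra: 0.188 × 0.07 = 0.01316
  Sp. rubra: 0.192 × 0.0075 = 0.00144
  Sp. caerulea: 0.453 × 0.146 = 0.066138
  Sp. viridis: 0.074 × 0.05 = 0.0037
  Sp. alba: 0.052 × 0.11 = 0.00572
  Sp. lutea: 0.041 × 0.075 = 0.003075
Sum = 0.093233.
Largest term belongs to Sp. caerulea, so Sp. caerulea is most probable.

Sp. caerulea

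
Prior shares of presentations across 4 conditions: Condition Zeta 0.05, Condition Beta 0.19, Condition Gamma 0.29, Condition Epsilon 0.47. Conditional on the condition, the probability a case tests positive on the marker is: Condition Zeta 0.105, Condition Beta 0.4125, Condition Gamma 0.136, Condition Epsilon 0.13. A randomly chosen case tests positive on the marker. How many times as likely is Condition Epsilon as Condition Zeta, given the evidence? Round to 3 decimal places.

11.638

Prior × likelihood for each hypothesis:
  Condition Zeta: 0.05 × 0.105 = 0.00525
  Condition Beta: 0.19 × 0.4125 = 0.078375
  Condition Gamma: 0.29 × 0.136 = 0.03944
  Condition Epsilon: 0.47 × 0.13 = 0.0611
Normalizing constant = 0.184165.
The ratio is 0.0611 / 0.00525 (the normalizer cancels) = 11.638.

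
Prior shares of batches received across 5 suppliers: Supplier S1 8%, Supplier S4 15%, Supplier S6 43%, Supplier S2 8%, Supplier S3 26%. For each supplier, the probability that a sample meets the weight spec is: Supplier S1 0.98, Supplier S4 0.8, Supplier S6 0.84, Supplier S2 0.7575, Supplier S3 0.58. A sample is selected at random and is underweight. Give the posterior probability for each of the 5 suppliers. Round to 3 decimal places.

Taking complements, P(underweight | each) = Supplier S1 0.02, Supplier S4 0.2, Supplier S6 0.16, Supplier S2 0.2425, Supplier S3 0.42.
By Bayes' rule, posterior ∝ prior × likelihood:
  Supplier S1: 0.08 × 0.02 = 0.0016
  Supplier S4: 0.15 × 0.2 = 0.03
  Supplier S6: 0.43 × 0.16 = 0.0688
  Supplier S2: 0.08 × 0.2425 = 0.0194
  Supplier S3: 0.26 × 0.42 = 0.1092
Total = 0.229.
P(Supplier S1 | underweight) = 0.0016/0.229 ≈ 0.007
P(Supplier S4 | underweight) = 0.03/0.229 ≈ 0.131
P(Supplier S6 | underweight) = 0.0688/0.229 ≈ 0.300
P(Supplier S2 | underweight) = 0.0194/0.229 ≈ 0.085
P(Supplier S3 | underweight) = 0.1092/0.229 ≈ 0.477

Supplier S1 0.007, Supplier S4 0.131, Supplier S6 0.300, Supplier S2 0.085, Supplier S3 0.477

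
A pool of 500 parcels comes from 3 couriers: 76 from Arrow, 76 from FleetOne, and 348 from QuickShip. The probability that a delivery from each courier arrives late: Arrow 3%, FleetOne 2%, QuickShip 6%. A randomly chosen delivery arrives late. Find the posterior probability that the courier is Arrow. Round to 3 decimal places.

Compute prior × likelihood for every hypothesis:
  Arrow: 0.152 × 0.03 = 0.00456
  FleetOne: 0.152 × 0.02 = 0.00304
  QuickShip: 0.696 × 0.06 = 0.04176
Normalizing constant = 0.04936.
P(Arrow | evidence) = 0.00456 / 0.04936 ≈ 0.092.

0.092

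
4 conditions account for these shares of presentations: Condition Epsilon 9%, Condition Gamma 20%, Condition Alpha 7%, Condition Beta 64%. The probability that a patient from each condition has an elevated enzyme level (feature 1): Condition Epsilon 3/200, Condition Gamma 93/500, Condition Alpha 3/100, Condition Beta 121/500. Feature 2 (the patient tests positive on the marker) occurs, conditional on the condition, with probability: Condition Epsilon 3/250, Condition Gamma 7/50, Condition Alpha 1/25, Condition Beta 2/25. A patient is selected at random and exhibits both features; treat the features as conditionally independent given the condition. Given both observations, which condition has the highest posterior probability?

Prior × likelihood for each hypothesis:
  Condition Epsilon: 0.09 × 0.015 × 0.012 = 0.0000162
  Condition Gamma: 0.2 × 0.186 × 0.14 = 0.005208
  Condition Alpha: 0.07 × 0.03 × 0.04 = 0.000084
  Condition Beta: 0.64 × 0.242 × 0.08 = 0.0123904
Total = 0.0176986.
Largest term belongs to Condition Beta, so Condition Beta is most probable.

Condition Beta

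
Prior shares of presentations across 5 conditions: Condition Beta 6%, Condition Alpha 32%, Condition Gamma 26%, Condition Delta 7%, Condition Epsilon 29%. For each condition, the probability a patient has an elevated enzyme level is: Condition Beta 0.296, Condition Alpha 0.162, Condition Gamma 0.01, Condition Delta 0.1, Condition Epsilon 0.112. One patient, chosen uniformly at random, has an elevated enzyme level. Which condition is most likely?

Compute prior × likelihood for every hypothesis:
  Condition Beta: 0.06 × 0.296 = 0.01776
  Condition Alpha: 0.32 × 0.162 = 0.05184
  Condition Gamma: 0.26 × 0.01 = 0.0026
  Condition Delta: 0.07 × 0.1 = 0.007
  Condition Epsilon: 0.29 × 0.112 = 0.03248
Normalizing constant = 0.11168.
Largest term belongs to Condition Alpha, so Condition Alpha is most probable.

Condition Alpha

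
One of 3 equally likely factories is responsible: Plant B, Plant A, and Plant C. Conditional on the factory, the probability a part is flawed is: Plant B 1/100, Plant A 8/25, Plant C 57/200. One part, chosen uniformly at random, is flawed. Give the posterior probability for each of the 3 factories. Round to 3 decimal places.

Plant B 0.016, Plant A 0.520, Plant C 0.463

Since the prior is uniform, the posterior is proportional to the likelihood:
  Plant B: 0.01
  Plant A: 0.32
  Plant C: 0.285
Sum = 0.615.
P(Plant B | flawed) = 0.01/0.615 ≈ 0.016
P(Plant A | flawed) = 0.32/0.615 ≈ 0.520
P(Plant C | flawed) = 0.285/0.615 ≈ 0.463
(Check: 0.016+0.520+0.463 = 0.999.)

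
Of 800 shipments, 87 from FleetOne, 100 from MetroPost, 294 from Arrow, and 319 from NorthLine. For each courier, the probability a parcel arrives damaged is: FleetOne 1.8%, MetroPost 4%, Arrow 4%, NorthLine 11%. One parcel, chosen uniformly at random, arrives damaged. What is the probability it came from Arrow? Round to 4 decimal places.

0.2244

Unnormalized posteriors (prior × likelihood):
  FleetOne: 0.10875 × 0.018 = 0.0019575
  MetroPost: 0.125 × 0.04 = 0.005
  Arrow: 0.3675 × 0.04 = 0.0147
  NorthLine: 0.39875 × 0.11 = 0.0438625
Normalizing constant = 0.06552.
P(Arrow | evidence) = 0.0147 / 0.06552 ≈ 0.2244.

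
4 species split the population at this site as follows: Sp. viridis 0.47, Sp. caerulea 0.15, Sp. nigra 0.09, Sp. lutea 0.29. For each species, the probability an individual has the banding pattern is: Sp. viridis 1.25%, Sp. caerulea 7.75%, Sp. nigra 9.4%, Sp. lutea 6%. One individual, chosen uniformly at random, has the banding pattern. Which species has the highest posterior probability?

Sp. lutea

Compute prior × likelihood for every hypothesis:
  Sp. viridis: 0.47 × 0.0125 = 0.005875
  Sp. caerulea: 0.15 × 0.0775 = 0.011625
  Sp. nigra: 0.09 × 0.094 = 0.00846
  Sp. lutea: 0.29 × 0.06 = 0.0174
Total = 0.04336.
Largest term belongs to Sp. lutea, so Sp. lutea is most probable.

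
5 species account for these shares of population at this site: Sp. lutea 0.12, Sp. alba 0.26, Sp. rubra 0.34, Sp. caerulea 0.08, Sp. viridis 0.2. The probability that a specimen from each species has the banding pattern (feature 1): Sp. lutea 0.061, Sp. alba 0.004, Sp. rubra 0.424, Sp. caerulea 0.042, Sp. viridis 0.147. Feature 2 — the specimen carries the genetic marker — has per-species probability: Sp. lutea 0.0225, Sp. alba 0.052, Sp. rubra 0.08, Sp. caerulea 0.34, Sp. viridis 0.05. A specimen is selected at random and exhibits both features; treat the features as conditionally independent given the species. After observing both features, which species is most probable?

Sp. rubra

By Bayes' rule, posterior ∝ prior × likelihood:
  Sp. lutea: 0.12 × 0.061 × 0.0225 = 0.0001647
  Sp. alba: 0.26 × 0.004 × 0.052 = 0.00005408
  Sp. rubra: 0.34 × 0.424 × 0.08 = 0.0115328
  Sp. caerulea: 0.08 × 0.042 × 0.34 = 0.0011424
  Sp. viridis: 0.2 × 0.147 × 0.05 = 0.00147
Total = 0.01436398.
Largest term belongs to Sp. rubra, so Sp. rubra is most probable.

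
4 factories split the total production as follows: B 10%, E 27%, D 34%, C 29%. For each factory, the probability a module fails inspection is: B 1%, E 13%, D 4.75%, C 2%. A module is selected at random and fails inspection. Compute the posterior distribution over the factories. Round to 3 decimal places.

Prior × likelihood for each hypothesis:
  B: 0.1 × 0.01 = 0.001
  E: 0.27 × 0.13 = 0.0351
  D: 0.34 × 0.0475 = 0.01615
  C: 0.29 × 0.02 = 0.0058
Normalizing constant = 0.05805.
P(B | nonconforming) = 0.001/0.05805 ≈ 0.017
P(E | nonconforming) = 0.0351/0.05805 ≈ 0.605
P(D | nonconforming) = 0.01615/0.05805 ≈ 0.278
P(C | nonconforming) = 0.0058/0.05805 ≈ 0.100

B 0.017, E 0.605, D 0.278, C 0.100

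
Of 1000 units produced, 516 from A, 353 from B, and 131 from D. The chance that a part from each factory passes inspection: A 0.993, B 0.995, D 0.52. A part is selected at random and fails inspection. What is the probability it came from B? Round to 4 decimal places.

Taking complements, P(nonconforming | each) = A 0.007, B 0.005, D 0.48.
Compute prior × likelihood for every hypothesis:
  A: 0.516 × 0.007 = 0.003612
  B: 0.353 × 0.005 = 0.001765
  D: 0.131 × 0.48 = 0.06288
Sum = 0.068257.
P(B | evidence) = 0.001765 / 0.068257 ≈ 0.0259.

0.0259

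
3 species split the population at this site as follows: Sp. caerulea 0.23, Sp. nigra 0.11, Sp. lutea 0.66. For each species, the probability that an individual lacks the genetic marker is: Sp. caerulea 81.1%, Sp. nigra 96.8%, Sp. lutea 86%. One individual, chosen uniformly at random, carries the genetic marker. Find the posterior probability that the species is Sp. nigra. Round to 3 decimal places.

Taking complements, P(marker | each) = Sp. caerulea 0.189, Sp. nigra 0.032, Sp. lutea 0.14.
Compute prior × likelihood for every hypothesis:
  Sp. caerulea: 0.23 × 0.189 = 0.04347
  Sp. nigra: 0.11 × 0.032 = 0.00352
  Sp. lutea: 0.66 × 0.14 = 0.0924
Normalizing constant = 0.13939.
P(Sp. nigra | evidence) = 0.00352 / 0.13939 ≈ 0.025.

0.025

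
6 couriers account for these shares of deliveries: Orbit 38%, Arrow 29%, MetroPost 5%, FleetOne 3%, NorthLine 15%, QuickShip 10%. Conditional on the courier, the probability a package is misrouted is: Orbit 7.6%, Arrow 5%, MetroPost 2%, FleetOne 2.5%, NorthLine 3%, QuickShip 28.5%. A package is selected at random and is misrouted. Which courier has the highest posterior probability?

Orbit

By Bayes' rule, posterior ∝ prior × likelihood:
  Orbit: 0.38 × 0.076 = 0.02888
  Arrow: 0.29 × 0.05 = 0.0145
  MetroPost: 0.05 × 0.02 = 0.001
  FleetOne: 0.03 × 0.025 = 0.00075
  NorthLine: 0.15 × 0.03 = 0.0045
  QuickShip: 0.1 × 0.285 = 0.0285
Total = 0.07813.
Largest term belongs to Orbit, so Orbit is most probable.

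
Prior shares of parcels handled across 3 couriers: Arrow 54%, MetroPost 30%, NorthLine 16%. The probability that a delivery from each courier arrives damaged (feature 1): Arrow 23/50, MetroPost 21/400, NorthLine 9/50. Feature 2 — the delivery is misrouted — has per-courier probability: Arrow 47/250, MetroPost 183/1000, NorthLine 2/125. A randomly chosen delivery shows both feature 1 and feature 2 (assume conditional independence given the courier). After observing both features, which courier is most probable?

Unnormalized posteriors (prior × likelihood):
  Arrow: 0.54 × 0.46 × 0.188 = 0.0466992
  MetroPost: 0.3 × 0.0525 × 0.183 = 0.00288225
  NorthLine: 0.16 × 0.18 × 0.016 = 0.0004608
Total = 0.05004225.
Largest term belongs to Arrow, so Arrow is most probable.

Arrow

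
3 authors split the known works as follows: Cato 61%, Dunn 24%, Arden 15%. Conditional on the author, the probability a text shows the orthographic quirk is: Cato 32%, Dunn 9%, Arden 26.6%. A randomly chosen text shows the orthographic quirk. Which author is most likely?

By Bayes' rule, posterior ∝ prior × likelihood:
  Cato: 0.61 × 0.32 = 0.1952
  Dunn: 0.24 × 0.09 = 0.0216
  Arden: 0.15 × 0.266 = 0.0399
Sum = 0.2567.
Largest term belongs to Cato, so Cato is most probable.

Cato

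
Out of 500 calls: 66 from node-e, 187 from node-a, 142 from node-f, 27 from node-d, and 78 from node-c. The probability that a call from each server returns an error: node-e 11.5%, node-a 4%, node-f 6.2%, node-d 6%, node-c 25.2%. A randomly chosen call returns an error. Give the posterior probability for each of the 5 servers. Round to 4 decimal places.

Unnormalized posteriors (prior × likelihood):
  node-e: 0.132 × 0.115 = 0.01518
  node-a: 0.374 × 0.04 = 0.01496
  node-f: 0.284 × 0.062 = 0.017608
  node-d: 0.054 × 0.06 = 0.00324
  node-c: 0.156 × 0.252 = 0.039312
Normalizing constant = 0.0903.
P(node-e | error) = 0.01518/0.0903 ≈ 0.1681
P(node-a | error) = 0.01496/0.0903 ≈ 0.1657
P(node-f | error) = 0.017608/0.0903 ≈ 0.1950
P(node-d | error) = 0.00324/0.0903 ≈ 0.0359
P(node-c | error) = 0.039312/0.0903 ≈ 0.4353
(Check: 0.1681+0.1657+0.1950+0.0359+0.4353 = 1.0000.)

node-e 0.1681, node-a 0.1657, node-f 0.1950, node-d 0.0359, node-c 0.4353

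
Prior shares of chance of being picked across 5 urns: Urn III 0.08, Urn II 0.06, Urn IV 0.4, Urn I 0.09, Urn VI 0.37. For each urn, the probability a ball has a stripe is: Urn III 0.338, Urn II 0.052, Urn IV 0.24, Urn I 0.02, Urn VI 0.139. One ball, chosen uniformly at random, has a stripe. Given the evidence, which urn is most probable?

Compute prior × likelihood for every hypothesis:
  Urn III: 0.08 × 0.338 = 0.02704
  Urn II: 0.06 × 0.052 = 0.00312
  Urn IV: 0.4 × 0.24 = 0.096
  Urn I: 0.09 × 0.02 = 0.0018
  Urn VI: 0.37 × 0.139 = 0.05143
Total = 0.17939.
Largest term belongs to Urn IV, so Urn IV is most probable.

Urn IV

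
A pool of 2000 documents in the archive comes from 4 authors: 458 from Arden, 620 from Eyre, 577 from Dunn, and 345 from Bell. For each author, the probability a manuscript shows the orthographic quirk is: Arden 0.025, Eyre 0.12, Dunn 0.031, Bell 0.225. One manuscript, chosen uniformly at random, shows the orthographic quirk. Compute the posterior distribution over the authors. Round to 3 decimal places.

Unnormalized posteriors (prior × likelihood):
  Arden: 0.229 × 0.025 = 0.005725
  Eyre: 0.31 × 0.12 = 0.0372
  Dunn: 0.2885 × 0.031 = 0.0089435
  Bell: 0.1725 × 0.225 = 0.0388125
Normalizing constant = 0.090681.
P(Arden | quirk) = 0.005725/0.090681 ≈ 0.063
P(Eyre | quirk) = 0.0372/0.090681 ≈ 0.410
P(Dunn | quirk) = 0.0089435/0.090681 ≈ 0.099
P(Bell | quirk) = 0.0388125/0.090681 ≈ 0.428
(Check: 0.063+0.410+0.099+0.428 = 1.000.)

Arden 0.063, Eyre 0.410, Dunn 0.099, Bell 0.428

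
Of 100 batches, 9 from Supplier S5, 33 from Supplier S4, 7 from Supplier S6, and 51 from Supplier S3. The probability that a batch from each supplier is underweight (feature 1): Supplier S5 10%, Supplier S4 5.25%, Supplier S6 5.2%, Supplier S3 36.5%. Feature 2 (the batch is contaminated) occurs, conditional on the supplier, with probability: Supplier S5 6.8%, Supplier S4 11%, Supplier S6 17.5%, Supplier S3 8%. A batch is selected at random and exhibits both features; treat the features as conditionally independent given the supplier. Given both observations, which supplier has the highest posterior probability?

By Bayes' rule, posterior ∝ prior × likelihood:
  Supplier S5: 0.09 × 0.1 × 0.068 = 0.000612
  Supplier S4: 0.33 × 0.0525 × 0.11 = 0.00190575
  Supplier S6: 0.07 × 0.052 × 0.175 = 0.000637
  Supplier S3: 0.51 × 0.365 × 0.08 = 0.014892
Normalizing constant = 0.01804675.
Largest term belongs to Supplier S3, so Supplier S3 is most probable.

Supplier S3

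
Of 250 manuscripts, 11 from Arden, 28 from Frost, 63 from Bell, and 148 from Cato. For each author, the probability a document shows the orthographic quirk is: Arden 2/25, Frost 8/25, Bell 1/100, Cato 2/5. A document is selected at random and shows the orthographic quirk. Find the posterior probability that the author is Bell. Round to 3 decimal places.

Prior × likelihood for each hypothesis:
  Arden: 0.044 × 0.08 = 0.00352
  Frost: 0.112 × 0.32 = 0.03584
  Bell: 0.252 × 0.01 = 0.00252
  Cato: 0.592 × 0.4 = 0.2368
Normalizing constant = 0.27868.
P(Bell | evidence) = 0.00252 / 0.27868 ≈ 0.009.

0.009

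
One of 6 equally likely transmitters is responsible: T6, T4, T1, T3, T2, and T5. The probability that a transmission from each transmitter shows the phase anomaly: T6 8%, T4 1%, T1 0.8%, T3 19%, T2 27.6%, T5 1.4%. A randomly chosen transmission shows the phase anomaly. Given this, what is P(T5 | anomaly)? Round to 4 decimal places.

0.0242

With a uniform prior (1/6 each), posterior ∝ likelihood:
  T6: 0.08
  T4: 0.01
  T1: 0.008
  T3: 0.19
  T2: 0.276
  T5: 0.014
Total = 0.578.
P(T5 | evidence) = 0.014 / 0.578 ≈ 0.0242.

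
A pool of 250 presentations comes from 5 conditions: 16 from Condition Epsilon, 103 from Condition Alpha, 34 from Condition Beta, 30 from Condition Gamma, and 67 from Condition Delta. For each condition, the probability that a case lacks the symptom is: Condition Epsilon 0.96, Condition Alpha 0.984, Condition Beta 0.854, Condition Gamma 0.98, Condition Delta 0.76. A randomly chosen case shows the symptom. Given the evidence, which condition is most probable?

Condition Delta

Taking complements, P(symptomatic | each) = Condition Epsilon 0.04, Condition Alpha 0.016, Condition Beta 0.146, Condition Gamma 0.02, Condition Delta 0.24.
Compute prior × likelihood for every hypothesis:
  Condition Epsilon: 0.064 × 0.04 = 0.00256
  Condition Alpha: 0.412 × 0.016 = 0.006592
  Condition Beta: 0.136 × 0.146 = 0.019856
  Condition Gamma: 0.12 × 0.02 = 0.0024
  Condition Delta: 0.268 × 0.24 = 0.06432
Sum = 0.095728.
Largest term belongs to Condition Delta, so Condition Delta is most probable.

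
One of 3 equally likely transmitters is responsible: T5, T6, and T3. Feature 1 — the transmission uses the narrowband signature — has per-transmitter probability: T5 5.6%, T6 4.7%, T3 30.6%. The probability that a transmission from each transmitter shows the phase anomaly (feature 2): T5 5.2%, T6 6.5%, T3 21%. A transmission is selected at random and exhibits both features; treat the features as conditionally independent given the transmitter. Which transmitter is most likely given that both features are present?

With a uniform prior (1/3 each), posterior ∝ likelihood:
  T5: 0.056 × 0.052 = 0.002912
  T6: 0.047 × 0.065 = 0.003055
  T3: 0.306 × 0.21 = 0.06426
Total = 0.070227.
Largest term belongs to T3, so T3 is most probable.

T3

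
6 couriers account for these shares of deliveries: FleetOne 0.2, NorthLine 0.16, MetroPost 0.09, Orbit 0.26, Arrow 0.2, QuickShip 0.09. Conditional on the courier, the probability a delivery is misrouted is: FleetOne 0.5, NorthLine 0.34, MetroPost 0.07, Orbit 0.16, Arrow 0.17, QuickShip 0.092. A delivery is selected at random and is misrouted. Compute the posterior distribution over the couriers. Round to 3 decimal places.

FleetOne 0.409, NorthLine 0.222, MetroPost 0.026, Orbit 0.170, Arrow 0.139, QuickShip 0.034

Prior × likelihood for each hypothesis:
  FleetOne: 0.2 × 0.5 = 0.1
  NorthLine: 0.16 × 0.34 = 0.0544
  MetroPost: 0.09 × 0.07 = 0.0063
  Orbit: 0.26 × 0.16 = 0.0416
  Arrow: 0.2 × 0.17 = 0.034
  QuickShip: 0.09 × 0.092 = 0.00828
Total = 0.24458.
P(FleetOne | misrouted) = 0.1/0.24458 ≈ 0.409
P(NorthLine | misrouted) = 0.0544/0.24458 ≈ 0.222
P(MetroPost | misrouted) = 0.0063/0.24458 ≈ 0.026
P(Orbit | misrouted) = 0.0416/0.24458 ≈ 0.170
P(Arrow | misrouted) = 0.034/0.24458 ≈ 0.139
P(QuickShip | misrouted) = 0.00828/0.24458 ≈ 0.034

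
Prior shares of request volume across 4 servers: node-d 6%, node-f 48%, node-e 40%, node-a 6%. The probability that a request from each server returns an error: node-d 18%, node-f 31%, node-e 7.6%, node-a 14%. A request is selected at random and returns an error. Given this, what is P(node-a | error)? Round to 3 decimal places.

0.042

By Bayes' rule, posterior ∝ prior × likelihood:
  node-d: 0.06 × 0.18 = 0.0108
  node-f: 0.48 × 0.31 = 0.1488
  node-e: 0.4 × 0.076 = 0.0304
  node-a: 0.06 × 0.14 = 0.0084
Sum = 0.1984.
P(node-a | evidence) = 0.0084 / 0.1984 ≈ 0.042.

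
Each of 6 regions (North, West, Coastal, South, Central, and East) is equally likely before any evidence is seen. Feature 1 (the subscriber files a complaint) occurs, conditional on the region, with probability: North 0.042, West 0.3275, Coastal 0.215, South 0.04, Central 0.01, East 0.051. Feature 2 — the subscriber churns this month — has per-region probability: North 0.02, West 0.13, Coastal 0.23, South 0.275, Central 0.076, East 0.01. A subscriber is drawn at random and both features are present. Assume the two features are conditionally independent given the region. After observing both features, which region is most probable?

Since the prior is uniform, the posterior is proportional to the likelihood:
  North: 0.042 × 0.02 = 0.00084
  West: 0.3275 × 0.13 = 0.042575
  Coastal: 0.215 × 0.23 = 0.04945
  South: 0.04 × 0.275 = 0.011
  Central: 0.01 × 0.076 = 0.00076
  East: 0.051 × 0.01 = 0.00051
Normalizing constant = 0.105135.
Largest term belongs to Coastal, so Coastal is most probable.

Coastal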